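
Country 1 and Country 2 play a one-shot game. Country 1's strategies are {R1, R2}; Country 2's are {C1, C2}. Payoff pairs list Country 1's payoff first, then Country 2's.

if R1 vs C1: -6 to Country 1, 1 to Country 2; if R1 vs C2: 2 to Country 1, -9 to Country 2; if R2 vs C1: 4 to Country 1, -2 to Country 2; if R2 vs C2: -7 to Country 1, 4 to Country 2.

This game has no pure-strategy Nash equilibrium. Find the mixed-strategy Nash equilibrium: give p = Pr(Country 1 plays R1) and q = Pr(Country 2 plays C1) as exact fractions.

In a mixed NE each player is indifferent between their pure strategies, so the opponent's mix sets the indifference.
Country 2 indifferent between C1 and C2: p·1 + (1−p)·(-2) = p·(-9) + (1−p)·4 ⟹ (-2) + 3p = 4 + (-13)p ⟹ p = 3/8.
Country 1 indifferent between R1 and R2: q·(-6) + (1−q)·2 = q·4 + (1−q)·(-7) ⟹ 2 + (-8)q = (-7) + 11q ⟹ q = 9/19.

p = 3/8, q = 9/19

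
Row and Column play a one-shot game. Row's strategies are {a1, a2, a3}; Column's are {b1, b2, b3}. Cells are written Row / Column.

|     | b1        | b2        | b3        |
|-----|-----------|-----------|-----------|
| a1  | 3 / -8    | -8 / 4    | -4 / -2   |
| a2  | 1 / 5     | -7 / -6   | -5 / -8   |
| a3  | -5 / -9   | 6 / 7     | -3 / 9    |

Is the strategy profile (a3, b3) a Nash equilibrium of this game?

Yes

Holding Column at b3: Row gets -3 from a3, versus -4 from a1, -5 from a2. No profitable deviation for Row.
Holding Row at a3: Column gets 9 from b3, versus -9 from b1, 7 from b2. No profitable deviation for Column either.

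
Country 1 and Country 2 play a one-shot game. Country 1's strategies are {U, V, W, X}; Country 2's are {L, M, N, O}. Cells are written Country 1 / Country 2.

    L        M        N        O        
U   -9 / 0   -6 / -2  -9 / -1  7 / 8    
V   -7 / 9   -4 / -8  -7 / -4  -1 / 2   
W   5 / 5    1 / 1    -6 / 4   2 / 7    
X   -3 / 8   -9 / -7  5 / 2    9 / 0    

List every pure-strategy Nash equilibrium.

No pure-strategy Nash equilibrium

A profile is a Nash equilibrium when each player is best-responding to the other.
Country 1's best responses — vs L: W (payoff 5); vs M: W (payoff 1); vs N: X (payoff 5); vs O: X (payoff 9).
Country 2's best responses — vs U: O (payoff 8); vs V: L (payoff 9); vs W: O (payoff 7); vs X: L (payoff 8).
No cell has both players best-responding. For instance, Country 1's best reply to N is X, but against X Country 2 prefers L over N.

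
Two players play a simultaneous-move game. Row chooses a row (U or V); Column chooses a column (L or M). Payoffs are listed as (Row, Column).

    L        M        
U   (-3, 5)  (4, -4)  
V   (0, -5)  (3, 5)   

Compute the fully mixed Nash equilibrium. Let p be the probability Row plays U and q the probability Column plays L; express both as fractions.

Each player's mixing probability is pinned down by making the *other* player indifferent.
Column indifferent between L and M: p·5 + (1−p)·(-5) = p·(-4) + (1−p)·5 ⟹ (-5) + 10p = 5 + (-9)p ⟹ p = 10/19.
Row indifferent between U and V: q·(-3) + (1−q)·4 = q·0 + (1−q)·3 ⟹ 4 + (-7)q = 3 + (-3)q ⟹ q = 1/4.

p = 10/19, q = 1/4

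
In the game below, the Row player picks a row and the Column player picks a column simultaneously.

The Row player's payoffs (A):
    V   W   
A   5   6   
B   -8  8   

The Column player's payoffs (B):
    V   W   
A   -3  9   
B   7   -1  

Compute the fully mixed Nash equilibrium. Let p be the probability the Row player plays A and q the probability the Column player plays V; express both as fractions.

p = 2/5, q = 2/15

Each player's mixing probability is pinned down by making the *other* player indifferent.
The Column player indifferent between V and W: p·(-3) + (1−p)·7 = p·9 + (1−p)·(-1) ⟹ 7 + (-10)p = (-1) + 10p ⟹ p = 2/5.
The Row player indifferent between A and B: q·5 + (1−q)·6 = q·(-8) + (1−q)·8 ⟹ 6 + (-1)q = 8 + (-16)q ⟹ q = 2/15.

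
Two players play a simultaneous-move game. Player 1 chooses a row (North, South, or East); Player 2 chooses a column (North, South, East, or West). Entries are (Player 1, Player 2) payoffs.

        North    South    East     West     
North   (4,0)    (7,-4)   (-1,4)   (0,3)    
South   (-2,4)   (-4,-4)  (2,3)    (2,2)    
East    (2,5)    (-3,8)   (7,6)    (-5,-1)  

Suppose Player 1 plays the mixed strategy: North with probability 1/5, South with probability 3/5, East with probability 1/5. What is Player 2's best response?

East

Player 2's best reply maximizes expected payoff against the mix.
North: (1/5)·0 + (3/5)·4 + (1/5)·5 = 17/5
South: (1/5)·(-4) + (3/5)·(-4) + (1/5)·8 = -8/5
East: (1/5)·4 + (3/5)·3 + (1/5)·6 = 19/5
West: (1/5)·3 + (3/5)·2 + (1/5)·(-1) = 8/5
Highest expected payoff is 19/5, from East.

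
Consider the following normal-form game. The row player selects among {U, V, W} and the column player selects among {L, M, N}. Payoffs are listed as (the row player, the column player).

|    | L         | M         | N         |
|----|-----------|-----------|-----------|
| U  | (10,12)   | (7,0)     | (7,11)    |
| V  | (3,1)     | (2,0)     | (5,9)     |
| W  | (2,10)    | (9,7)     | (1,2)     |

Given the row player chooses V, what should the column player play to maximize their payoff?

With the row player fixed at V, the column player's payoffs are: L → 1, M → 0, N → 9.
The maximum is 9, achieved by N.

N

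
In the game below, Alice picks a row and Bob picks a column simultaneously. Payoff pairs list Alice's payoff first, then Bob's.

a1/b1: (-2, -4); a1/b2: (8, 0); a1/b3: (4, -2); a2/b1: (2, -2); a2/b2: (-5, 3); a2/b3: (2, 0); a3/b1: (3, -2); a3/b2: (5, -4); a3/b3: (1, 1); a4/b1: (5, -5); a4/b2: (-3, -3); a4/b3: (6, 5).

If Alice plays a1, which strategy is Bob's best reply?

b2

With Alice fixed at a1, Bob's payoffs are: b1 → -4, b2 → 0, b3 → -2.
The maximum is 0, achieved by b2.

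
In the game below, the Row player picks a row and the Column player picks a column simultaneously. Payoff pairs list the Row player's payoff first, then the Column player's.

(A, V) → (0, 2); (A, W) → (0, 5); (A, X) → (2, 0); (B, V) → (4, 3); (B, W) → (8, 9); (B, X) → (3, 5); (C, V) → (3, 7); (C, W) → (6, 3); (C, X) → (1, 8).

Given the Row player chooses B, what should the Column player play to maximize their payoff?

With the Row player fixed at B, the Column player's payoffs are: V → 3, W → 9, X → 5.
The maximum is 9, achieved by W.

W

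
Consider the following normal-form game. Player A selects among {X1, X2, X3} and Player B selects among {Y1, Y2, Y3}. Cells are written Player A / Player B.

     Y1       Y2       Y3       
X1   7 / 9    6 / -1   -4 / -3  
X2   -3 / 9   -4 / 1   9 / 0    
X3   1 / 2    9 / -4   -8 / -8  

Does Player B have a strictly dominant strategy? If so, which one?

Y1

A strategy is strictly dominant if it gives Player B a strictly higher payoff than every other strategy, against every choice by the opponent.
Y1 strictly dominates: vs X1: 9 > each of {-1, -3}; vs X2: 9 > each of {1, 0}; vs X3: 2 > each of {-4, -8}.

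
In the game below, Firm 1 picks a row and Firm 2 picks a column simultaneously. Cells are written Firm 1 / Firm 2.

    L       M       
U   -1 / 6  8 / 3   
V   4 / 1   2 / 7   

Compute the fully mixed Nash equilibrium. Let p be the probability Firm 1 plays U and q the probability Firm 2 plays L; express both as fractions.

Each player's mixing probability is pinned down by making the *other* player indifferent.
Firm 2 indifferent between L and M: p·6 + (1−p)·1 = p·3 + (1−p)·7 ⟹ 1 + 5p = 7 + (-4)p ⟹ p = 2/3.
Firm 1 indifferent between U and V: q·(-1) + (1−q)·8 = q·4 + (1−q)·2 ⟹ 8 + (-9)q = 2 + 2q ⟹ q = 6/11.

p = 2/3, q = 6/11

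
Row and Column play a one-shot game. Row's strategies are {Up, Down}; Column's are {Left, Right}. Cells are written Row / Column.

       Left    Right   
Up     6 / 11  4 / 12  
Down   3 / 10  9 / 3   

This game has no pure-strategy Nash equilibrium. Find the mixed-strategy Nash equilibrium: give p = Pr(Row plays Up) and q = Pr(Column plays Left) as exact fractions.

p = 7/8, q = 5/8

Each player's mixing probability is pinned down by making the *other* player indifferent.
Column indifferent between Left and Right: p·11 + (1−p)·10 = p·12 + (1−p)·3 ⟹ 10 + 1p = 3 + 9p ⟹ p = 7/8.
Row indifferent between Up and Down: q·6 + (1−q)·4 = q·3 + (1−q)·9 ⟹ 4 + 2q = 9 + (-6)q ⟹ q = 5/8.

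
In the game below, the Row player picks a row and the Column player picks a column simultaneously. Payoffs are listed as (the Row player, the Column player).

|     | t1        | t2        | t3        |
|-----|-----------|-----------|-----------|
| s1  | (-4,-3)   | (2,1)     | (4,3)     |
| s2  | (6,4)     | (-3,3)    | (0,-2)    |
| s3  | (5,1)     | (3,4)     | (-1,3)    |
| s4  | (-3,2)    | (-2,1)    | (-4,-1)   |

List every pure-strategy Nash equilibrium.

(s1, t3), (s2, t1), and (s3, t2)

A profile is a Nash equilibrium when each player is best-responding to the other.
The Row player's best responses — vs t1: s2 (payoff 6); vs t2: s3 (payoff 3); vs t3: s1 (payoff 4).
The Column player's best responses — vs s1: t3 (payoff 3); vs s2: t1 (payoff 4); vs s3: t2 (payoff 4); vs s4: t1 (payoff 2).
Mutual best responses occur at (s1, t3), (s2, t1), and (s3, t2); at each, neither player gains by switching.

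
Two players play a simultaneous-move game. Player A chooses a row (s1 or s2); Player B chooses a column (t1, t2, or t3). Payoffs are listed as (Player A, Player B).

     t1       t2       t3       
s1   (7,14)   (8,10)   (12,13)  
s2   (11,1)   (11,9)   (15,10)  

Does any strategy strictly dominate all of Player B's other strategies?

Check whether one of Player B's strategies beats all alternatives regardless of what the opponent does.
t1 is not dominant: against s2, t2 gives 9 > 1.
t2 is not dominant: against s1, t1 gives 14 > 10.
t3 is not dominant: against s1, t1 gives 14 > 13.
No single strategy is best against every opponent action.

None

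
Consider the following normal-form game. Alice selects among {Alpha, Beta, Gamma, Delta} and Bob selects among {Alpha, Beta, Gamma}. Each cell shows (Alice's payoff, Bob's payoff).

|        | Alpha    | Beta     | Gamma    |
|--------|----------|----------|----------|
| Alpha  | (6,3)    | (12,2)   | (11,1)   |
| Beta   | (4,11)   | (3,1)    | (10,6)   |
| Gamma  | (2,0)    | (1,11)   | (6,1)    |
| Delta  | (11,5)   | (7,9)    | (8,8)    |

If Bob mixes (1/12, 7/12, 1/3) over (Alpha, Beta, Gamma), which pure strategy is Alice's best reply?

Alpha

Compute Alice's expected payoff from each pure strategy against the given mix.
Alpha: (1/12)·6 + (7/12)·12 + (1/3)·11 = 67/6
Beta: (1/12)·4 + (7/12)·3 + (1/3)·10 = 65/12
Gamma: (1/12)·2 + (7/12)·1 + (1/3)·6 = 11/4
Delta: (1/12)·11 + (7/12)·7 + (1/3)·8 = 23/3
Highest expected payoff is 67/6, from Alpha.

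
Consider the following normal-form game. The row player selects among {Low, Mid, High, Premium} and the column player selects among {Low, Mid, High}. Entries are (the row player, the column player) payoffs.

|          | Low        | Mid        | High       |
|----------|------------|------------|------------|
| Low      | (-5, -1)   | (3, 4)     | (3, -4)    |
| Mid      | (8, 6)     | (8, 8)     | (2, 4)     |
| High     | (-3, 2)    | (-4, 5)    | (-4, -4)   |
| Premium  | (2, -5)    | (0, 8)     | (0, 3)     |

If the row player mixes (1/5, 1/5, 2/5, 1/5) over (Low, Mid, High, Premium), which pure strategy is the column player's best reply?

Mid

The column player's best reply maximizes expected payoff against the mix.
Low: (1/5)·(-1) + (1/5)·6 + (2/5)·2 + (1/5)·(-5) = 4/5
Mid: (1/5)·4 + (1/5)·8 + (2/5)·5 + (1/5)·8 = 6
High: (1/5)·(-4) + (1/5)·4 + (2/5)·(-4) + (1/5)·3 = -1
Highest expected payoff is 6, from Mid.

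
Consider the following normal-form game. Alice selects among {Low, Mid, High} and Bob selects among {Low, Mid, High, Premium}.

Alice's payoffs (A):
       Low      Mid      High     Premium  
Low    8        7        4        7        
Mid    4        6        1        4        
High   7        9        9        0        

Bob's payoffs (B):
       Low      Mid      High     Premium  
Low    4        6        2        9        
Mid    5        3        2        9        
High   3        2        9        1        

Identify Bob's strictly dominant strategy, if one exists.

None

A strategy is strictly dominant if it gives Bob a strictly higher payoff than every other strategy, against every choice by the opponent.
Low is not dominant: against Low, Mid gives 6 > 4.
Mid is not dominant: against Low, Premium gives 9 > 6.
High is not dominant: against Low, Low gives 4 > 2.
Premium is not dominant: against High, Low gives 3 > 1.
No single strategy is best against every opponent action.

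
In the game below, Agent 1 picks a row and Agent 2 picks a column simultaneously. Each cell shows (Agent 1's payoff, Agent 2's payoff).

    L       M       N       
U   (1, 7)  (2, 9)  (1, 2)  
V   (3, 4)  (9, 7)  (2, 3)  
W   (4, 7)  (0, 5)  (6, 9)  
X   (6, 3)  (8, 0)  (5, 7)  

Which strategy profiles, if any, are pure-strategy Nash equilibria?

Find each player's best response to every opponent strategy; NE are the intersections.
Agent 1's best responses — vs L: X (payoff 6); vs M: V (payoff 9); vs N: W (payoff 6).
Agent 2's best responses — vs U: M (payoff 9); vs V: M (payoff 7); vs W: N (payoff 9); vs X: N (payoff 7).
Mutual best responses occur at (V, M) and (W, N); at each, neither player gains by switching.

(V, M) and (W, N)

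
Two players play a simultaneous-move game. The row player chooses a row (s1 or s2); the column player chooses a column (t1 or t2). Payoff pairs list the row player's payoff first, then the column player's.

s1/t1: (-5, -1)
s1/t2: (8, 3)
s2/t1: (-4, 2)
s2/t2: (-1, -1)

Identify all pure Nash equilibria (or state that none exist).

Check mutual best responses: a cell is a NE iff neither player can gain by unilaterally deviating.
The row player's best responses — vs t1: s2 (payoff -4); vs t2: s1 (payoff 8).
The column player's best responses — vs s1: t2 (payoff 3); vs s2: t1 (payoff 2).
Mutual best responses occur at (s1, t2) and (s2, t1); at each, neither player gains by switching.

(s1, t2) and (s2, t1)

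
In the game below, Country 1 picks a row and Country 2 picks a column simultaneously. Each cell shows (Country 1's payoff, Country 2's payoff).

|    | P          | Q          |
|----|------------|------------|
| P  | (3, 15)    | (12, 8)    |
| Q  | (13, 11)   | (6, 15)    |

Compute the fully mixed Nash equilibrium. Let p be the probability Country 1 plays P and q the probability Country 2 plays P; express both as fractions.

Each player's mixing probability is pinned down by making the *other* player indifferent.
Country 2 indifferent between P and Q: p·15 + (1−p)·11 = p·8 + (1−p)·15 ⟹ 11 + 4p = 15 + (-7)p ⟹ p = 4/11.
Country 1 indifferent between P and Q: q·3 + (1−q)·12 = q·13 + (1−q)·6 ⟹ 12 + (-9)q = 6 + 7q ⟹ q = 3/8.

p = 4/11, q = 3/8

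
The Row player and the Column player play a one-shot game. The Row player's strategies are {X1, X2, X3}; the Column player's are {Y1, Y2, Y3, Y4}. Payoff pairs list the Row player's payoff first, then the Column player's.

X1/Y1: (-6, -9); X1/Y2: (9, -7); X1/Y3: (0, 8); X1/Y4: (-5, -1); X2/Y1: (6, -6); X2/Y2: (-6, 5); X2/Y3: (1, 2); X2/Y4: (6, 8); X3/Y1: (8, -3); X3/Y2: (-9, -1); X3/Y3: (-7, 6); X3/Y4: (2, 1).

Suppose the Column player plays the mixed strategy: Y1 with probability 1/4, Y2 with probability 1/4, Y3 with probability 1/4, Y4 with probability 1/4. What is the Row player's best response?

X2

Compute the Row player's expected payoff from each pure strategy against the given mix.
X1: (1/4)·(-6) + (1/4)·9 + (1/4)·0 + (1/4)·(-5) = -1/2
X2: (1/4)·6 + (1/4)·(-6) + (1/4)·1 + (1/4)·6 = 7/4
X3: (1/4)·8 + (1/4)·(-9) + (1/4)·(-7) + (1/4)·2 = -3/2
Highest expected payoff is 7/4, from X2.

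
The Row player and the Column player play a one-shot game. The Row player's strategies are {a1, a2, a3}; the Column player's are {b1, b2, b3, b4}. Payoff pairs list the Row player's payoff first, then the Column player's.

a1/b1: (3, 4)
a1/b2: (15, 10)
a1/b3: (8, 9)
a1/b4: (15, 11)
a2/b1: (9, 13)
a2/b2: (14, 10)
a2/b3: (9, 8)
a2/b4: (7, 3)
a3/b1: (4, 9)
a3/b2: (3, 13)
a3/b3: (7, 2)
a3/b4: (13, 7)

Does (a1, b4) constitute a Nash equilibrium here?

Yes

Holding the Column player at b4: the Row player gets 15 from a1, versus 7 from a2, 13 from a3. No profitable deviation for the Row player.
Holding the Row player at a1: the Column player gets 11 from b4, versus 4 from b1, 10 from b2, 9 from b3. No profitable deviation for the Column player either.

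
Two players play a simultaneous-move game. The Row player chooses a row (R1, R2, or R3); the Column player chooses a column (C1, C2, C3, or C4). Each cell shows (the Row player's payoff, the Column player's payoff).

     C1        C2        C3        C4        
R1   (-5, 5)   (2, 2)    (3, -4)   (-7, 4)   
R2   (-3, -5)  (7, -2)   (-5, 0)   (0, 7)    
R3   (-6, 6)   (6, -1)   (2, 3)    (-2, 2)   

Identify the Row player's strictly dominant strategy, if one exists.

A strategy is strictly dominant if it gives the Row player a strictly higher payoff than every other strategy, against every choice by the opponent.
R1 is not dominant: against C1, R2 gives -3 > -5.
R2 is not dominant: against C3, R1 gives 3 > -5.
R3 is not dominant: against C1, R1 gives -5 > -6.
No single strategy is best against every opponent action.

No strictly dominant strategy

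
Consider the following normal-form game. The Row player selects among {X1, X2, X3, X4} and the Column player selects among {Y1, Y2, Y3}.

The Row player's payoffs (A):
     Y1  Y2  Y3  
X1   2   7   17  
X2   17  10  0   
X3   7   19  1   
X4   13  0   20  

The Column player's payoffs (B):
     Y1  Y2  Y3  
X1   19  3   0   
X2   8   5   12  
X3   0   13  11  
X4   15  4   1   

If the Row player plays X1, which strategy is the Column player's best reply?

Y1

With the Row player fixed at X1, the Column player's payoffs are: Y1 → 19, Y2 → 3, Y3 → 0.
The maximum is 19, achieved by Y1.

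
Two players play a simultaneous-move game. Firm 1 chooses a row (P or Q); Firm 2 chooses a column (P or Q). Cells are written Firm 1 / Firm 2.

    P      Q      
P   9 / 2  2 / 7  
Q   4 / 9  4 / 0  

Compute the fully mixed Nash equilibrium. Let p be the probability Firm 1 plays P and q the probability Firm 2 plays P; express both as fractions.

Each player's mixing probability is pinned down by making the *other* player indifferent.
Firm 2 indifferent between P and Q: p·2 + (1−p)·9 = p·7 + (1−p)·0 ⟹ 9 + (-7)p = 0 + 7p ⟹ p = 9/14.
Firm 1 indifferent between P and Q: q·9 + (1−q)·2 = q·4 + (1−q)·4 ⟹ 2 + 7q = 4 + 0q ⟹ q = 2/7.

p = 9/14, q = 2/7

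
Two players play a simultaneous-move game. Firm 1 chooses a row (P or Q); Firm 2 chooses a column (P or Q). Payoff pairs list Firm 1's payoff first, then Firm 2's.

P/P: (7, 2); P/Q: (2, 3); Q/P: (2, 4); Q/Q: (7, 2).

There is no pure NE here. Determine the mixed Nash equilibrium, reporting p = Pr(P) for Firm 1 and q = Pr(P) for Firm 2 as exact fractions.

p = 2/3, q = 1/2

Each player's mixing probability is pinned down by making the *other* player indifferent.
Firm 2 indifferent between P and Q: p·2 + (1−p)·4 = p·3 + (1−p)·2 ⟹ 4 + (-2)p = 2 + 1p ⟹ p = 2/3.
Firm 1 indifferent between P and Q: q·7 + (1−q)·2 = q·2 + (1−q)·7 ⟹ 2 + 5q = 7 + (-5)q ⟹ q = 1/2.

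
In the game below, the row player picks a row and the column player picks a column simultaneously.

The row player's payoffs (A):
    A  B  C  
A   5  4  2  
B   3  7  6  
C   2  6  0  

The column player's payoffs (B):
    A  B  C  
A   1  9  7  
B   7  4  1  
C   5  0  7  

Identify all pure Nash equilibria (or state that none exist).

A profile is a Nash equilibrium when each player is best-responding to the other.
The row player's best responses — vs A: A (payoff 5); vs B: B (payoff 7); vs C: B (payoff 6).
The column player's best responses — vs A: B (payoff 9); vs B: A (payoff 7); vs C: C (payoff 7).
No cell has both players best-responding. For instance, the row player's best reply to B is B, but against B the column player prefers A over B.

No pure-strategy Nash equilibrium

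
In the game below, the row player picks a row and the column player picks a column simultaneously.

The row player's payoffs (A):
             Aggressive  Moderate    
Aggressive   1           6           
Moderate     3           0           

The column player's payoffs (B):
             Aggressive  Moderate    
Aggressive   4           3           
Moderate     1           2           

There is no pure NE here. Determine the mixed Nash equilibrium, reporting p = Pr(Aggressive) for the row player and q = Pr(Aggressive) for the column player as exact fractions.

Each player's mixing probability is pinned down by making the *other* player indifferent.
The column player indifferent between Aggressive and Moderate: p·4 + (1−p)·1 = p·3 + (1−p)·2 ⟹ 1 + 3p = 2 + 1p ⟹ p = 1/2.
The row player indifferent between Aggressive and Moderate: q·1 + (1−q)·6 = q·3 + (1−q)·0 ⟹ 6 + (-5)q = 0 + 3q ⟹ q = 3/4.

p = 1/2, q = 3/4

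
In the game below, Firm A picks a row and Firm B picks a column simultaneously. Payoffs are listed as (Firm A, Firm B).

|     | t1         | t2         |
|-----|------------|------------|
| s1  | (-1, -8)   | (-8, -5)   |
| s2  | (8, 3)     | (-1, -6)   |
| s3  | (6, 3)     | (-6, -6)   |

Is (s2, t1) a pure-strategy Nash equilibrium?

Holding Firm B at t1: Firm A gets 8 from s2, versus -1 from s1, 6 from s3. No profitable deviation for Firm A.
Holding Firm A at s2: Firm B gets 3 from t1, versus -6 from t2. No profitable deviation for Firm B either.

Yes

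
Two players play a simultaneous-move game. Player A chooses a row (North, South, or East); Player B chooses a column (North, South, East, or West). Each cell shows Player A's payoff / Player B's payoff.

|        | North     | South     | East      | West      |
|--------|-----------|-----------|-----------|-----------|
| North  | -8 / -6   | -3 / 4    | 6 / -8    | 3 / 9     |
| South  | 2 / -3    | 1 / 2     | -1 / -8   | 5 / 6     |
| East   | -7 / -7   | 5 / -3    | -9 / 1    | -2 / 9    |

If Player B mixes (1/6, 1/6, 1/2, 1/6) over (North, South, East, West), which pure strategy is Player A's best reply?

Player A's best reply maximizes expected payoff against the mix.
North: (1/6)·(-8) + (1/6)·(-3) + (1/2)·6 + (1/6)·3 = 5/3
South: (1/6)·2 + (1/6)·1 + (1/2)·(-1) + (1/6)·5 = 5/6
East: (1/6)·(-7) + (1/6)·5 + (1/2)·(-9) + (1/6)·(-2) = -31/6
Highest expected payoff is 5/3, from North.

North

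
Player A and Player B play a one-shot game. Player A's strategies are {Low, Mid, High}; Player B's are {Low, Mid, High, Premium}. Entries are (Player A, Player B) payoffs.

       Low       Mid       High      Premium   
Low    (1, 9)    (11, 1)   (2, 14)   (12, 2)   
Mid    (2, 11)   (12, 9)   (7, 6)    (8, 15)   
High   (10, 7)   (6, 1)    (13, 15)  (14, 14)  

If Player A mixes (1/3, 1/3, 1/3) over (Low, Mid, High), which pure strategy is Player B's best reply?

High

Compute Player B's expected payoff from each pure strategy against the given mix.
Low: (1/3)·9 + (1/3)·11 + (1/3)·7 = 9
Mid: (1/3)·1 + (1/3)·9 + (1/3)·1 = 11/3
High: (1/3)·14 + (1/3)·6 + (1/3)·15 = 35/3
Premium: (1/3)·2 + (1/3)·15 + (1/3)·14 = 31/3
Highest expected payoff is 35/3, from High.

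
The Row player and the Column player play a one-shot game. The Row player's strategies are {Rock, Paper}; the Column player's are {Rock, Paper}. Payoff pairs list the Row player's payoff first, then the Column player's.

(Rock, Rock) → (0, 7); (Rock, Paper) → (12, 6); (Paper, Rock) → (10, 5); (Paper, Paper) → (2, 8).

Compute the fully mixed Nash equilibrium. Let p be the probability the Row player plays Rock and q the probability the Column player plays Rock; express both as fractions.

p = 3/4, q = 1/2

In a mixed NE each player is indifferent between their pure strategies, so the opponent's mix sets the indifference.
The Column player indifferent between Rock and Paper: p·7 + (1−p)·5 = p·6 + (1−p)·8 ⟹ 5 + 2p = 8 + (-2)p ⟹ p = 3/4.
The Row player indifferent between Rock and Paper: q·0 + (1−q)·12 = q·10 + (1−q)·2 ⟹ 12 + (-12)q = 2 + 8q ⟹ q = 1/2.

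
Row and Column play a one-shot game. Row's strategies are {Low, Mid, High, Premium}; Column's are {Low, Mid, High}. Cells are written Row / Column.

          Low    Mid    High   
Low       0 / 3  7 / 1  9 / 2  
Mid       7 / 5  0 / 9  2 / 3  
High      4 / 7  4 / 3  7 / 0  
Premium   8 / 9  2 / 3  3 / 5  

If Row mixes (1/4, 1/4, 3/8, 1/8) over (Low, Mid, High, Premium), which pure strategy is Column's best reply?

Compute Column's expected payoff from each pure strategy against the given mix.
Low: (1/4)·3 + (1/4)·5 + (3/8)·7 + (1/8)·9 = 23/4
Mid: (1/4)·1 + (1/4)·9 + (3/8)·3 + (1/8)·3 = 4
High: (1/4)·2 + (1/4)·3 + (3/8)·0 + (1/8)·5 = 15/8
Highest expected payoff is 23/4, from Low.

Low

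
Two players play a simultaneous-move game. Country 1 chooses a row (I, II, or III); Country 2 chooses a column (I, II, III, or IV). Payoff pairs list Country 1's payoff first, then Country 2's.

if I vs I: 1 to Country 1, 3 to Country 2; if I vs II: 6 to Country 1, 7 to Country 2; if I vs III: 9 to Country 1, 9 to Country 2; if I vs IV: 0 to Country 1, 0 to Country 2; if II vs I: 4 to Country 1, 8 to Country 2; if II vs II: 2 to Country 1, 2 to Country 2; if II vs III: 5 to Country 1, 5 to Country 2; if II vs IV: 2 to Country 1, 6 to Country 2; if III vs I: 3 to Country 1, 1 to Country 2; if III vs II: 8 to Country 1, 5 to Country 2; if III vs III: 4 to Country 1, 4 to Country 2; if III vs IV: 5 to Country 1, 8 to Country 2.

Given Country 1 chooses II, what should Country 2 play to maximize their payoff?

I

With Country 1 fixed at II, Country 2's payoffs are: I → 8, II → 2, III → 5, IV → 6.
The maximum is 8, achieved by I.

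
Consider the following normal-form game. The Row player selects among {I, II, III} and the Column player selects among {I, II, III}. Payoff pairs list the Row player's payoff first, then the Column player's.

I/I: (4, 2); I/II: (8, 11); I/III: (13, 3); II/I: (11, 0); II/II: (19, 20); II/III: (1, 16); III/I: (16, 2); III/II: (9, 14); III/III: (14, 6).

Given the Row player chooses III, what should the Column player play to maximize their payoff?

With the Row player fixed at III, the Column player's payoffs are: I → 2, II → 14, III → 6.
The maximum is 14, achieved by II.

II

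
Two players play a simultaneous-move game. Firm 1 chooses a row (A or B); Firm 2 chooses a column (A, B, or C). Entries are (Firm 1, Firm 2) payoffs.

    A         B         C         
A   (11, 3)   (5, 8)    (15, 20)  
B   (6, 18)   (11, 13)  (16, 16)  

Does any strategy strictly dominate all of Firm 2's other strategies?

None

A strategy is strictly dominant if it gives Firm 2 a strictly higher payoff than every other strategy, against every choice by the opponent.
A is not dominant: against A, B gives 8 > 3.
B is not dominant: against A, C gives 20 > 8.
C is not dominant: against B, A gives 18 > 16.
No single strategy is best against every opponent action.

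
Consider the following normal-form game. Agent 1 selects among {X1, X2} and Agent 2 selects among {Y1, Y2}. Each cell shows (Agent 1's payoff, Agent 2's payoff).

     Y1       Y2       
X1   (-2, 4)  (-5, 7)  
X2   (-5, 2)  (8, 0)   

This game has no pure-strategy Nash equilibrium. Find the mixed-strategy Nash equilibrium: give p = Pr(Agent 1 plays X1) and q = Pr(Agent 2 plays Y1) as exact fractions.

Each player's mixing probability is pinned down by making the *other* player indifferent.
Agent 2 indifferent between Y1 and Y2: p·4 + (1−p)·2 = p·7 + (1−p)·0 ⟹ 2 + 2p = 0 + 7p ⟹ p = 2/5.
Agent 1 indifferent between X1 and X2: q·(-2) + (1−q)·(-5) = q·(-5) + (1−q)·8 ⟹ (-5) + 3q = 8 + (-13)q ⟹ q = 13/16.

p = 2/5, q = 13/16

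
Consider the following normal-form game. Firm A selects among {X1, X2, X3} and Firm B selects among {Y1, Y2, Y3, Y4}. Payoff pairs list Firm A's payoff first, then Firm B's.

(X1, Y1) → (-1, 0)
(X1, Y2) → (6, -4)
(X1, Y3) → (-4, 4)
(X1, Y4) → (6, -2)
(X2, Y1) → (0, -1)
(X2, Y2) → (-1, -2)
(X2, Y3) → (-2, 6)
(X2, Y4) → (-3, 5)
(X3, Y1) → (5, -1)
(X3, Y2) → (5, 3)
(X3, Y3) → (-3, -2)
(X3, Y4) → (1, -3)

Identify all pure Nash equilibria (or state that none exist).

Check mutual best responses: a cell is a NE iff neither player can gain by unilaterally deviating.
Firm A's best responses — vs Y1: X3 (payoff 5); vs Y2: X1 (payoff 6); vs Y3: X2 (payoff -2); vs Y4: X1 (payoff 6).
Firm B's best responses — vs X1: Y3 (payoff 4); vs X2: Y3 (payoff 6); vs X3: Y2 (payoff 3).
The only mutual best response is (X2, Y3); neither player gains by switching there.

(X2, Y3)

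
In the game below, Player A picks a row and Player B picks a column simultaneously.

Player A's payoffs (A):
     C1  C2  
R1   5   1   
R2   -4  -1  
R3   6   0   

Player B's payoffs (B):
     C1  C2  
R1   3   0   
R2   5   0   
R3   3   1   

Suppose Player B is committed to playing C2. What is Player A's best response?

R1

With Player B fixed at C2, Player A's payoffs are: R1 → 1, R2 → -1, R3 → 0.
The maximum is 1, achieved by R1.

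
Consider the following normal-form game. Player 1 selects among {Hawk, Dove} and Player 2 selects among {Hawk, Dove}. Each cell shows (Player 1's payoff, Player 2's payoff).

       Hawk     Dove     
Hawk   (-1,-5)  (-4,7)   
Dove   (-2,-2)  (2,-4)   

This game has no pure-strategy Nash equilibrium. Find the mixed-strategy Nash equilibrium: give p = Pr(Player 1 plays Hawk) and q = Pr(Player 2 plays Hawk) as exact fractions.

In a mixed NE each player is indifferent between their pure strategies, so the opponent's mix sets the indifference.
Player 2 indifferent between Hawk and Dove: p·(-5) + (1−p)·(-2) = p·7 + (1−p)·(-4) ⟹ (-2) + (-3)p = (-4) + 11p ⟹ p = 1/7.
Player 1 indifferent between Hawk and Dove: q·(-1) + (1−q)·(-4) = q·(-2) + (1−q)·2 ⟹ (-4) + 3q = 2 + (-4)q ⟹ q = 6/7.

p = 1/7, q = 6/7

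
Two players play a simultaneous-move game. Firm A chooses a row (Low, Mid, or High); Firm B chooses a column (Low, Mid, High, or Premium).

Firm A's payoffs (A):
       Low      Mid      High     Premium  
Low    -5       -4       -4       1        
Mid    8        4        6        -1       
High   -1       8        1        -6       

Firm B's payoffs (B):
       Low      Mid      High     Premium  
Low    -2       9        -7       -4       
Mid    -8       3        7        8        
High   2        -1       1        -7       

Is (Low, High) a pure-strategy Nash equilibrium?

Holding Firm B at High: Firm A gets -4 from Low but could get 6 by switching to Mid. Firm A has a profitable deviation.

No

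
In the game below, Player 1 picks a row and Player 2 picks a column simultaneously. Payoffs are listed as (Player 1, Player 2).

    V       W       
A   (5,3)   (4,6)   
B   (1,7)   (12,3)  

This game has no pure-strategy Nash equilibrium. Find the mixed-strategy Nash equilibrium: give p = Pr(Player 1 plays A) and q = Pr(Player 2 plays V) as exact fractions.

p = 4/7, q = 2/3

In a mixed NE each player is indifferent between their pure strategies, so the opponent's mix sets the indifference.
Player 2 indifferent between V and W: p·3 + (1−p)·7 = p·6 + (1−p)·3 ⟹ 7 + (-4)p = 3 + 3p ⟹ p = 4/7.
Player 1 indifferent between A and B: q·5 + (1−q)·4 = q·1 + (1−q)·12 ⟹ 4 + 1q = 12 + (-11)q ⟹ q = 2/3.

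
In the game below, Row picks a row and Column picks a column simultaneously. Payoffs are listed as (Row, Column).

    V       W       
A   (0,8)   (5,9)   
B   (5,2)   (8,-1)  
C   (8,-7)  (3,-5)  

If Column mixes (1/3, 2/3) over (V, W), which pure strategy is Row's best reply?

B

Compute Row's expected payoff from each pure strategy against the given mix.
A: (1/3)·0 + (2/3)·5 = 10/3
B: (1/3)·5 + (2/3)·8 = 7
C: (1/3)·8 + (2/3)·3 = 14/3
Highest expected payoff is 7, from B.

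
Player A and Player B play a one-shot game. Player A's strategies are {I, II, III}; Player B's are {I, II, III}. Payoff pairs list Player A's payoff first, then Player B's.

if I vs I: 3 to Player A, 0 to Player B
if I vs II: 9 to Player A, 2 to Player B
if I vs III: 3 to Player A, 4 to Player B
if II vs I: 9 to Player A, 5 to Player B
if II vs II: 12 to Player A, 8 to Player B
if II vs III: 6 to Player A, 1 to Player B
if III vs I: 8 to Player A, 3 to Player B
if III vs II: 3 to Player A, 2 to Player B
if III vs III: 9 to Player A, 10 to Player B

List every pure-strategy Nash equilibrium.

(II, II) and (III, III)

A profile is a Nash equilibrium when each player is best-responding to the other.
Player A's best responses — vs I: II (payoff 9); vs II: II (payoff 12); vs III: III (payoff 9).
Player B's best responses — vs I: III (payoff 4); vs II: II (payoff 8); vs III: III (payoff 10).
Mutual best responses occur at (II, II) and (III, III); at each, neither player gains by switching.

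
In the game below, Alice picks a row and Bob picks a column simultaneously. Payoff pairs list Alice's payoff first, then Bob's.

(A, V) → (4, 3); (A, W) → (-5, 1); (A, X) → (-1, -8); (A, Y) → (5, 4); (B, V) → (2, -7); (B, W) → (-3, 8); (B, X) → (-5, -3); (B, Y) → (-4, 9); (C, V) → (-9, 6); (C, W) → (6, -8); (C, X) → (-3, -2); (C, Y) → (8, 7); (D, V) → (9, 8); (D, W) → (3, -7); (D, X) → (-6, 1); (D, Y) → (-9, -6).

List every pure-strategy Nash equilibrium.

Check mutual best responses: a cell is a NE iff neither player can gain by unilaterally deviating.
Alice's best responses — vs V: D (payoff 9); vs W: C (payoff 6); vs X: A (payoff -1); vs Y: C (payoff 8).
Bob's best responses — vs A: Y (payoff 4); vs B: Y (payoff 9); vs C: Y (payoff 7); vs D: V (payoff 8).
Mutual best responses occur at (C, Y) and (D, V); at each, neither player gains by switching.

(C, Y) and (D, V)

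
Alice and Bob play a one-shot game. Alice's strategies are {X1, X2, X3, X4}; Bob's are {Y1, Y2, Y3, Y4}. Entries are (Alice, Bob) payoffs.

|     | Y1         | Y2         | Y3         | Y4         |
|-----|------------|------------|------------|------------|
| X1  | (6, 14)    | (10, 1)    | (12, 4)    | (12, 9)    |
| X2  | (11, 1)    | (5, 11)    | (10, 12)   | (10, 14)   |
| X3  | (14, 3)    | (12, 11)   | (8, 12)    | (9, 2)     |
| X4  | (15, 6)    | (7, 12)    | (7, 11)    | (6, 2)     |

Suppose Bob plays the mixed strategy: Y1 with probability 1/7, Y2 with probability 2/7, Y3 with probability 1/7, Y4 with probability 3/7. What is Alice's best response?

Alice's best reply maximizes expected payoff against the mix.
X1: (1/7)·6 + (2/7)·10 + (1/7)·12 + (3/7)·12 = 74/7
X2: (1/7)·11 + (2/7)·5 + (1/7)·10 + (3/7)·10 = 61/7
X3: (1/7)·14 + (2/7)·12 + (1/7)·8 + (3/7)·9 = 73/7
X4: (1/7)·15 + (2/7)·7 + (1/7)·7 + (3/7)·6 = 54/7
Highest expected payoff is 74/7, from X1.

X1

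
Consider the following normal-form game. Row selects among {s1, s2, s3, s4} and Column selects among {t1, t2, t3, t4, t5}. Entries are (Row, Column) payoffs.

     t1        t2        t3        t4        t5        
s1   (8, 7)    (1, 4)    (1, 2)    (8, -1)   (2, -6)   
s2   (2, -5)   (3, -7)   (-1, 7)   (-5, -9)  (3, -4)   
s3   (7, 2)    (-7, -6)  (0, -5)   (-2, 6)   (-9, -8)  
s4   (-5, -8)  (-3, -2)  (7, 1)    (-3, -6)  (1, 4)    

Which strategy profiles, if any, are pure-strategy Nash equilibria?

Check mutual best responses: a cell is a NE iff neither player can gain by unilaterally deviating.
Row's best responses — vs t1: s1 (payoff 8); vs t2: s2 (payoff 3); vs t3: s4 (payoff 7); vs t4: s1 (payoff 8); vs t5: s2 (payoff 3).
Column's best responses — vs s1: t1 (payoff 7); vs s2: t3 (payoff 7); vs s3: t4 (payoff 6); vs s4: t5 (payoff 4).
The only mutual best response is (s1, t1); neither player gains by switching there.

(s1, t1)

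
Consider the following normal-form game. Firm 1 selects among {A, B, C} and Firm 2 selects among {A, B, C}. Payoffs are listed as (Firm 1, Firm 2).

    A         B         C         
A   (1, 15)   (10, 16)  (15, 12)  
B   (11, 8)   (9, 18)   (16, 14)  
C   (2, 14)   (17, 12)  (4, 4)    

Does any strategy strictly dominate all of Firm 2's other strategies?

A strategy is strictly dominant if it gives Firm 2 a strictly higher payoff than every other strategy, against every choice by the opponent.
A is not dominant: against A, B gives 16 > 15.
B is not dominant: against C, A gives 14 > 12.
C is not dominant: against A, A gives 15 > 12.
No single strategy is best against every opponent action.

None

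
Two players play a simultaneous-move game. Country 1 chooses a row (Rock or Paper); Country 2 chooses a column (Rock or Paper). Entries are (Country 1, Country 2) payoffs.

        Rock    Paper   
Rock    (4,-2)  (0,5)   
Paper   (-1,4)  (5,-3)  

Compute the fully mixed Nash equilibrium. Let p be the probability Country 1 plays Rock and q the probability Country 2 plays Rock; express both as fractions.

p = 1/2, q = 1/2

Each player's mixing probability is pinned down by making the *other* player indifferent.
Country 2 indifferent between Rock and Paper: p·(-2) + (1−p)·4 = p·5 + (1−p)·(-3) ⟹ 4 + (-6)p = (-3) + 8p ⟹ p = 1/2.
Country 1 indifferent between Rock and Paper: q·4 + (1−q)·0 = q·(-1) + (1−q)·5 ⟹ 0 + 4q = 5 + (-6)q ⟹ q = 1/2.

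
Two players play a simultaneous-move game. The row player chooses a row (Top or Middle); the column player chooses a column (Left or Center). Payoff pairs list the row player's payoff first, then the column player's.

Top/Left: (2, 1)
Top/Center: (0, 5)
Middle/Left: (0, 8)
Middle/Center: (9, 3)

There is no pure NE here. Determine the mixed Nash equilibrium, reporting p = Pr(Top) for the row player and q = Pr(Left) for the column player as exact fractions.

p = 5/9, q = 9/11

Each player's mixing probability is pinned down by making the *other* player indifferent.
The column player indifferent between Left and Center: p·1 + (1−p)·8 = p·5 + (1−p)·3 ⟹ 8 + (-7)p = 3 + 2p ⟹ p = 5/9.
The row player indifferent between Top and Middle: q·2 + (1−q)·0 = q·0 + (1−q)·9 ⟹ 0 + 2q = 9 + (-9)q ⟹ q = 9/11.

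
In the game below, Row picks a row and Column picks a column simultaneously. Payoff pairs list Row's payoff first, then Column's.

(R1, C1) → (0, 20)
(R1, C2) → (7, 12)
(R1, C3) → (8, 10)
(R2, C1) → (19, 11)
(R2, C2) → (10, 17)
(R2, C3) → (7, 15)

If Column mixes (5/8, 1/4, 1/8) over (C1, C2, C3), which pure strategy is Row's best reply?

Compute Row's expected payoff from each pure strategy against the given mix.
R1: (5/8)·0 + (1/4)·7 + (1/8)·8 = 11/4
R2: (5/8)·19 + (1/4)·10 + (1/8)·7 = 61/4
Highest expected payoff is 61/4, from R2.

R2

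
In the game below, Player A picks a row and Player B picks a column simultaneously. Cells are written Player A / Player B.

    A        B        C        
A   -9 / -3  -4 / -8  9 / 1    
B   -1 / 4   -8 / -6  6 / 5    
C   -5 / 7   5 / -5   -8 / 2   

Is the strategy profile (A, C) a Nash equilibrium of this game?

Holding Player B at C: Player A gets 9 from A, versus 6 from B, -8 from C. No profitable deviation for Player A.
Holding Player A at A: Player B gets 1 from C, versus -3 from A, -8 from B. No profitable deviation for Player B either.

Yes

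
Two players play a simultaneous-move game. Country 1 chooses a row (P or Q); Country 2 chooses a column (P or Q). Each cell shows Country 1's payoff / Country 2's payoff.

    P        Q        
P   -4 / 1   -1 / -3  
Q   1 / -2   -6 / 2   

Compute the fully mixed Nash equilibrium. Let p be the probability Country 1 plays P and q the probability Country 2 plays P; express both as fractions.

Each player's mixing probability is pinned down by making the *other* player indifferent.
Country 2 indifferent between P and Q: p·1 + (1−p)·(-2) = p·(-3) + (1−p)·2 ⟹ (-2) + 3p = 2 + (-5)p ⟹ p = 1/2.
Country 1 indifferent between P and Q: q·(-4) + (1−q)·(-1) = q·1 + (1−q)·(-6) ⟹ (-1) + (-3)q = (-6) + 7q ⟹ q = 1/2.

p = 1/2, q = 1/2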